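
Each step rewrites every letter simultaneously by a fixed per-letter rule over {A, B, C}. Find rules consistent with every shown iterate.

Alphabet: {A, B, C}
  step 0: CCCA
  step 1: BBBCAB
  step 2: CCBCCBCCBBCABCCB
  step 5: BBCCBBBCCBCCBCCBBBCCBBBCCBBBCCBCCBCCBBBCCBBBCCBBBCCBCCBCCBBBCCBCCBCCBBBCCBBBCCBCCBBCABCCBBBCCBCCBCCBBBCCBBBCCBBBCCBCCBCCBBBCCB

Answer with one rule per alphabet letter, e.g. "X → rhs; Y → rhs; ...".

A->CAB, B->CCB, C->B

  step 1 ⇒ step 2: BBBCAB ⇒ CCB·CCB·CCB·B·CAB·CCB
    A ↦ CAB
    B ↦ CCB
    C ↦ B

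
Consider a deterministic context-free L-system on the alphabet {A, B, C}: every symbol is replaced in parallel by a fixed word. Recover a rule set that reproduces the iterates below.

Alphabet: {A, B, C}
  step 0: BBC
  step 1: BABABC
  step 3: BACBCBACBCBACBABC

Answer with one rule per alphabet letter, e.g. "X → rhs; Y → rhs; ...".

A->C, B->BA, C->BC

  step 0 ⇒ step 1: BBC ⇒ BA·BA·BC
    B ↦ BA
    C ↦ BC
    A ↦ C  (constrained at step 1)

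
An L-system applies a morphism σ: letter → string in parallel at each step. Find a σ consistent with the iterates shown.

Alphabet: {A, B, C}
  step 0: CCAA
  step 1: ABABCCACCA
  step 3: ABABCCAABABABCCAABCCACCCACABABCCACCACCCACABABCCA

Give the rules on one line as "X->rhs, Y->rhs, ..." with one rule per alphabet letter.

  step 0 ⇒ step 1: CCAA ⇒ AB·AB·CCA·CCA
    A ↦ CCA
    C ↦ AB
    B ↦ C  (constrained at step 1)

A->CCA, B->C, C->AB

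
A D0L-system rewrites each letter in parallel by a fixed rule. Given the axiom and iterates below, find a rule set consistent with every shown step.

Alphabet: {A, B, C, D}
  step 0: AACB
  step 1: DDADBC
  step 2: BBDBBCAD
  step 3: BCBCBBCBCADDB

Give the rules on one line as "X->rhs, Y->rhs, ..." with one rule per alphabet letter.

  step 2 ⇒ step 3: BBDBBCAD ⇒ BC·BC·B·BC·BC·AD·D·B
    A ↦ D
    B ↦ BC
    C ↦ AD
    D ↦ B

A->D, B->BC, C->AD, D->B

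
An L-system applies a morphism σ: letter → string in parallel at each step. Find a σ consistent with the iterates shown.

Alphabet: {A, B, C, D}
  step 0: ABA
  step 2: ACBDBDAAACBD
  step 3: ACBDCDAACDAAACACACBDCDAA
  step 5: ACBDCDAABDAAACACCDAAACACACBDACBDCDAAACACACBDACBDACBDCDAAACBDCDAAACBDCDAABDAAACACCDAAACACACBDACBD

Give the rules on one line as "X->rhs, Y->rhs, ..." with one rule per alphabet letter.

A->AC, B->CD, C->BD, D->AA

  step 2 ⇒ step 3: ACBDBDAAACBD ⇒ AC·BD·CD·AA·CD·AA·AC·AC·AC·BD·CD·AA
    A ↦ AC
    B ↦ CD
    C ↦ BD
    D ↦ AA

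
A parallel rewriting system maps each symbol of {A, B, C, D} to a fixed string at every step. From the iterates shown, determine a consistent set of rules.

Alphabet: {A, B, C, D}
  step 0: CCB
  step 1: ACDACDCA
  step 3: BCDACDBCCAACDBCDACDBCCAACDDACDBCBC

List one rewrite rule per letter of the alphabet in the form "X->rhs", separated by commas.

A->D, B->CA, C->ACD, D->BC

  step 0 ⇒ step 1: CCB ⇒ ACD·ACD·CA
    B ↦ CA
    C ↦ ACD
    A ↦ D  (constrained at step 1)
    D ↦ BC  (constrained at step 1)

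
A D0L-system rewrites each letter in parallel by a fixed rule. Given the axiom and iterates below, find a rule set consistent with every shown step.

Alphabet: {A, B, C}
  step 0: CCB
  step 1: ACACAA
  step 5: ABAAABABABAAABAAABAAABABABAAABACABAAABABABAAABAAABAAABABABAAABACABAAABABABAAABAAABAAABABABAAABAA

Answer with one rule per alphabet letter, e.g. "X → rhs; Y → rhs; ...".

A->AB, B->AA, C->AC

  step 0 ⇒ step 1: CCB ⇒ AC·AC·AA
    B ↦ AA
    C ↦ AC
    A ↦ AB  (constrained at step 1)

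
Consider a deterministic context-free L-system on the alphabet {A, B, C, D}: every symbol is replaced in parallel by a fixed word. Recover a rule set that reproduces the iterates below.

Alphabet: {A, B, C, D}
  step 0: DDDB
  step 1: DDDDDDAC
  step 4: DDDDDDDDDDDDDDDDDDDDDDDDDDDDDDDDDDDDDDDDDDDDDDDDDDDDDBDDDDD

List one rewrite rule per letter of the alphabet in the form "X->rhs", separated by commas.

A->DB, B->AC, C->D, D->DD

  step 0 ⇒ step 1: DDDB ⇒ DD·DD·DD·AC
    B ↦ AC
    D ↦ DD
    A ↦ DB  (constrained at step 1)
    C ↦ D  (constrained at step 1)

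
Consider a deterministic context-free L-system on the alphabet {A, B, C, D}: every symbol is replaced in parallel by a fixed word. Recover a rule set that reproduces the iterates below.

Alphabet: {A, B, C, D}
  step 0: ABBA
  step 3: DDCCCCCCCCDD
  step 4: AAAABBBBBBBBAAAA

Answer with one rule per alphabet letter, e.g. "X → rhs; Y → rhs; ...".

  step 3 ⇒ step 4: DDCCCCCCCCDD ⇒ AA·AA·B·B·B·B·B·B·B·B·AA·AA
    C ↦ B
    D ↦ AA
    A ↦ D  (constrained at step 0)
    B ↦ CC  (constrained at step 0)

A->D, B->CC, C->B, D->AA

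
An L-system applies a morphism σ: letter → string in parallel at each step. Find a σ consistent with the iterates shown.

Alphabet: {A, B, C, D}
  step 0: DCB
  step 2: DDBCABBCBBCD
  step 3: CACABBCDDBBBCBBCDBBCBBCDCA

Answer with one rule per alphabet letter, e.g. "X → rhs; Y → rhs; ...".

  step 2 ⇒ step 3: DDBCABBCBBCD ⇒ CA·CA·BBC·D·DB·BBC·BBC·D·BBC·BBC·D·CA
    A ↦ DB
    B ↦ BBC
    C ↦ D
    D ↦ CA

A->DB, B->BBC, C->D, D->CA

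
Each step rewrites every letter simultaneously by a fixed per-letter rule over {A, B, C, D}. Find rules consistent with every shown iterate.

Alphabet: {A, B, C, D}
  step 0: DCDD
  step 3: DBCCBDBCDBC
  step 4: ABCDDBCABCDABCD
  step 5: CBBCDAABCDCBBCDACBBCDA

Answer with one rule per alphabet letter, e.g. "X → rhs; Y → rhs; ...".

  step 4 ⇒ step 5: ABCDDBCABCDABCD ⇒ CB·BC·D·A·A·BC·D·CB·BC·D·A·CB·BC·D·A
    A ↦ CB
    B ↦ BC
    C ↦ D
    D ↦ A

A->CB, B->BC, C->D, D->A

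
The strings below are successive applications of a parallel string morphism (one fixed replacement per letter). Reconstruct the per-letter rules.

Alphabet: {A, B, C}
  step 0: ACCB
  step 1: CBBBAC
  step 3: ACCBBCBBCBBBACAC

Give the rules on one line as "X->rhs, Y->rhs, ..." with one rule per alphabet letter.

A->CB, B->AC, C->B

  step 0 ⇒ step 1: ACCB ⇒ CB·B·B·AC
    A ↦ CB
    B ↦ AC
    C ↦ B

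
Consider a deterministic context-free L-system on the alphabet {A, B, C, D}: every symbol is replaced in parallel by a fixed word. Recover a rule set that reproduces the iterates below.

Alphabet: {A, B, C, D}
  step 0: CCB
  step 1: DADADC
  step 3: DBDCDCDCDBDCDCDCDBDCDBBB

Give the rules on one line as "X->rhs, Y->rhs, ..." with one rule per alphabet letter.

A->BB, B->DC, C->DA, D->DB

  step 0 ⇒ step 1: CCB ⇒ DA·DA·DC
    B ↦ DC
    C ↦ DA
    A ↦ BB  (constrained at step 1)
    D ↦ DB  (constrained at step 1)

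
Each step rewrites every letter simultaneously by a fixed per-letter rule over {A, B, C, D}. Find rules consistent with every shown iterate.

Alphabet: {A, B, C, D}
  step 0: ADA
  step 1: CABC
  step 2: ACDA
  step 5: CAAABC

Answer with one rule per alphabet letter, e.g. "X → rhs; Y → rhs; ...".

  step 1 ⇒ step 2: CABC ⇒ A·C·D·A
    A ↦ C
    B ↦ D
    C ↦ A
  step 0 ⇒ step 1: ADA ⇒ C·AB·C
    D ↦ AB

A->C, B->D, C->A, D->AB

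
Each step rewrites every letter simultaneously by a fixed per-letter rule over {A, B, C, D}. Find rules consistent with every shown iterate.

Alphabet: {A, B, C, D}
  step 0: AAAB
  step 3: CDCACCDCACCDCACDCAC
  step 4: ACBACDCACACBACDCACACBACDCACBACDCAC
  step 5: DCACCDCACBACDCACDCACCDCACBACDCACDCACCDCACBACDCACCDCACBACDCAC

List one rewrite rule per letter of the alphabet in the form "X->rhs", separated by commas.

A->DC, B->C, C->AC, D->B

  step 4 ⇒ step 5: ACBACDCACACBACDCACACBACDCACBACDCAC ⇒ DC·AC·C·DC·AC·B·AC·DC·AC·DC·AC·C·DC·AC·B·AC·DC·AC·DC·AC·C·DC·AC·B·AC·DC·AC·C·DC·AC·B·AC·DC·AC
    A ↦ DC
    B ↦ C
    C ↦ AC
    D ↦ B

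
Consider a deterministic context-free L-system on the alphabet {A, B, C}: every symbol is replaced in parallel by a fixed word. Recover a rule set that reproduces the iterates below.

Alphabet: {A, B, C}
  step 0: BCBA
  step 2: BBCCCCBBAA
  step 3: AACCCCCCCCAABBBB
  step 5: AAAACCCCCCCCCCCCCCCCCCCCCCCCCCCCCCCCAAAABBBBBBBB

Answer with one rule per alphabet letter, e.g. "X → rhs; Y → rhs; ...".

A->BB, B->A, C->CC

  step 2 ⇒ step 3: BBCCCCBBAA ⇒ A·A·CC·CC·CC·CC·A·A·BB·BB
    A ↦ BB
    B ↦ A
    C ↦ CC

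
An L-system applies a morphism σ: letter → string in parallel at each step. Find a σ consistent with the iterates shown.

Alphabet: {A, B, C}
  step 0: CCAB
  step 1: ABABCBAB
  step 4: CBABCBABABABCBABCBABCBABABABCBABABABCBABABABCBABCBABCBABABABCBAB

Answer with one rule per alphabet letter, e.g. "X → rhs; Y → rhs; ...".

A->CB, B->AB, C->AB

  step 0 ⇒ step 1: CCAB ⇒ AB·AB·CB·AB
    A ↦ CB
    B ↦ AB
    C ↦ AB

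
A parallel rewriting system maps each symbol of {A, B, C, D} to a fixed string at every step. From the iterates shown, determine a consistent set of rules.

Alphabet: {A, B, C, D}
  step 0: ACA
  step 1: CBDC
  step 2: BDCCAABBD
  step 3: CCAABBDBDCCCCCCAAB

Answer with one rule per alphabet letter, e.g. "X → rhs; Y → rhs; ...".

  step 2 ⇒ step 3: BDCCAABBD ⇒ CC·AAB·BD·BD·C·C·CC·CC·AAB
    A ↦ C
    B ↦ CC
    C ↦ BD
    D ↦ AAB

A->C, B->CC, C->BD, D->AAB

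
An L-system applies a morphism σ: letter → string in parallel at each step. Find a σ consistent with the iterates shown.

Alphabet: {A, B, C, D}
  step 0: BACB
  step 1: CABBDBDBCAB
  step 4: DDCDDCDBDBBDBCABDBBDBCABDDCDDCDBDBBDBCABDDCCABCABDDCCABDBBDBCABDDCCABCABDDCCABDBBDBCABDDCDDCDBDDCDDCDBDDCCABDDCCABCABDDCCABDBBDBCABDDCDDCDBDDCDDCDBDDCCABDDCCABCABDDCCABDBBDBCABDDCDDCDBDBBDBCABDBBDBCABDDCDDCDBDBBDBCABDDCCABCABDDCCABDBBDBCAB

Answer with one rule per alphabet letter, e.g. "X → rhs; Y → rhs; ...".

  step 0 ⇒ step 1: BACB ⇒ CAB·BDB·DB·CAB
    A ↦ BDB
    B ↦ CAB
    C ↦ DB
    D ↦ DDC  (constrained at step 1)

A->BDB, B->CAB, C->DB, D->DDC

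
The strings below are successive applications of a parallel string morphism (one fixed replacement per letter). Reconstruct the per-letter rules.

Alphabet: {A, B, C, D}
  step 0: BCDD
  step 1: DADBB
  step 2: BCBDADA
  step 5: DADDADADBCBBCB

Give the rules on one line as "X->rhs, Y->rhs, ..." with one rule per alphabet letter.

A->C, B->DA, C->D, D->B

  step 1 ⇒ step 2: DADBB ⇒ B·C·B·DA·DA
    A ↦ C
    B ↦ DA
    D ↦ B
  step 0 ⇒ step 1: BCDD ⇒ DA·D·B·B
    C ↦ D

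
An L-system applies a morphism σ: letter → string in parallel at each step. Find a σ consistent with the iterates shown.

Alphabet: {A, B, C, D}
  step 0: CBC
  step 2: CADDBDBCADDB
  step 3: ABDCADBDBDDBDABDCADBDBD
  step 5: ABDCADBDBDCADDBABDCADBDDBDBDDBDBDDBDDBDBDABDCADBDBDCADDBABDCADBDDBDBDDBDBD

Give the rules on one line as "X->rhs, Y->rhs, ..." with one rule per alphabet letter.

  step 2 ⇒ step 3: CADDBDBCADDB ⇒ ABD·CA·DB·DB·D·DB·D·ABD·CA·DB·DB·D
    A ↦ CA
    B ↦ D
    C ↦ ABD
    D ↦ DB

A->CA, B->D, C->ABD, D->DB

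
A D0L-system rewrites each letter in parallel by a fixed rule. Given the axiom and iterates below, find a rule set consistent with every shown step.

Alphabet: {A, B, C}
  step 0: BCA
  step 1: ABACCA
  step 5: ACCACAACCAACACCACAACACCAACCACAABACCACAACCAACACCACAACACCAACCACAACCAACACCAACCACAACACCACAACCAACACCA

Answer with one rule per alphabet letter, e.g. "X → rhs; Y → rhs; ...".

A->CA, B->AB, C->AC

  step 0 ⇒ step 1: BCA ⇒ AB·AC·CA
    A ↦ CA
    B ↦ AB
    C ↦ AC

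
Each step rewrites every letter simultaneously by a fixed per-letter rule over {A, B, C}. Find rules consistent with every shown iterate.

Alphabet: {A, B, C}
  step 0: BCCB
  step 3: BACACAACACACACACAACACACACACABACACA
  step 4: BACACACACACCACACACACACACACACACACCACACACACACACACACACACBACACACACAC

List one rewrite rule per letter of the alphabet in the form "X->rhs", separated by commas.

  step 3 ⇒ step 4: BACACAACACACACACAACACACACACABACACA ⇒ BA·C·ACA·C·ACA·C·C·ACA·C·ACA·C·ACA·C·ACA·C·ACA·C·C·ACA·C·ACA·C·ACA·C·ACA·C·ACA·C·BA·C·ACA·C·ACA·C
    A ↦ C
    B ↦ BA
    C ↦ ACA

A->C, B->BA, C->ACA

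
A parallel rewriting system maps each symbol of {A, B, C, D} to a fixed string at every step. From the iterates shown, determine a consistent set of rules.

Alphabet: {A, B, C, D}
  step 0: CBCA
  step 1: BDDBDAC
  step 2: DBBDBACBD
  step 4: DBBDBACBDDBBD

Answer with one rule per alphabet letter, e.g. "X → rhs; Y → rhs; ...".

  step 1 ⇒ step 2: BDDBDAC ⇒ D·B·B·D·B·AC·BD
    A ↦ AC
    B ↦ D
    C ↦ BD
    D ↦ B

A->AC, B->D, C->BD, D->B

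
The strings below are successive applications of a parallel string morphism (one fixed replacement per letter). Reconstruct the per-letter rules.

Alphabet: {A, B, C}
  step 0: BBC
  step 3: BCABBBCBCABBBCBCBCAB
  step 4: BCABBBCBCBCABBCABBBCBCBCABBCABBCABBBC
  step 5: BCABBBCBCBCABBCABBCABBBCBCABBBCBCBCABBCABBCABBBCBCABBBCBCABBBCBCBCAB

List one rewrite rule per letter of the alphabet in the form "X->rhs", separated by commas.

  step 4 ⇒ step 5: BCABBBCBCBCABBCABBBCBCBCABBCABBCABBBC ⇒ BC·AB·B·BC·BC·BC·AB·BC·AB·BC·AB·B·BC·BC·AB·B·BC·BC·BC·AB·BC·AB·BC·AB·B·BC·BC·AB·B·BC·BC·AB·B·BC·BC·BC·AB
    A ↦ B
    B ↦ BC
    C ↦ AB

A->B, B->BC, C->AB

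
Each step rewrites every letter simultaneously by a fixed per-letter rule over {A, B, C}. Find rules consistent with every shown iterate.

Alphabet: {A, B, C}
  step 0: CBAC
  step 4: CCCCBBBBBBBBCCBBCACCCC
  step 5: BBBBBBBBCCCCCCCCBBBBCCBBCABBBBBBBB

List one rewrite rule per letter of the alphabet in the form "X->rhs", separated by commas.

  step 4 ⇒ step 5: CCCCBBBBBBBBCCBBCACCCC ⇒ BB·BB·BB·BB·C·C·C·C·C·C·C·C·BB·BB·C·C·BB·CA·BB·BB·BB·BB
    A ↦ CA
    B ↦ C
    C ↦ BB

A->CA, B->C, C->BB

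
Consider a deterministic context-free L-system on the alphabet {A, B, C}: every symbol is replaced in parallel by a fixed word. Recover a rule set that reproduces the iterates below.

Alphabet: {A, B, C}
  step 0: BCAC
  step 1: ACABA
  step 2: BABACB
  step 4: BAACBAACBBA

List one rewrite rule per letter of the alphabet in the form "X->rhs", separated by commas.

  step 1 ⇒ step 2: ACABA ⇒ B·A·B·AC·B
    A ↦ B
    B ↦ AC
    C ↦ A

A->B, B->AC, C->A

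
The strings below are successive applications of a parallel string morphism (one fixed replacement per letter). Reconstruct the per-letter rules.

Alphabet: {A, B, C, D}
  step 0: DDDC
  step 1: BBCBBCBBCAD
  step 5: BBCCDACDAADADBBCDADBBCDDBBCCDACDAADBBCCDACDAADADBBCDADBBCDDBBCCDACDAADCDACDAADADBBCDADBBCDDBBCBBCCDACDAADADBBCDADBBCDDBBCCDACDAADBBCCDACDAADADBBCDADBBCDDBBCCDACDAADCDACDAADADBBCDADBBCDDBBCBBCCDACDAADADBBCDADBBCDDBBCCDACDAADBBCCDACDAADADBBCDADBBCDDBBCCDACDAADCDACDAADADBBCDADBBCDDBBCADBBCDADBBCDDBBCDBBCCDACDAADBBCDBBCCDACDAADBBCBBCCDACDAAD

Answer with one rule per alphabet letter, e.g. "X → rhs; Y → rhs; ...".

A->D, B->CDA, C->AD, D->BBC

  step 0 ⇒ step 1: DDDC ⇒ BBC·BBC·BBC·AD
    C ↦ AD
    D ↦ BBC
    A ↦ D  (constrained at step 1)
    B ↦ CDA  (constrained at step 1)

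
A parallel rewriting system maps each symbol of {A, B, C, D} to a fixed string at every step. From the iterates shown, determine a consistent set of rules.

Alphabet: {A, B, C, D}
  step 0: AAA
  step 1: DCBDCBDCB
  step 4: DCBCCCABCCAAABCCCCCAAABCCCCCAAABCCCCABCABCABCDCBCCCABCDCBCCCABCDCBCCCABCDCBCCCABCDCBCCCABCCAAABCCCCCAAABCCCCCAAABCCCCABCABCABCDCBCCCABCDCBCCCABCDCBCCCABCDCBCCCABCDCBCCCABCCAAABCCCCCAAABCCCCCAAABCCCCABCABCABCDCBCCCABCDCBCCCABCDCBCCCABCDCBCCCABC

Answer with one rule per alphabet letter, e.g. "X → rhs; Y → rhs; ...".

  step 0 ⇒ step 1: AAA ⇒ DCB·DCB·DCB
    A ↦ DCB
    B ↦ CCC  (constrained at step 1)
    C ↦ ABC  (constrained at step 1)
    D ↦ CAA  (constrained at step 1)

A->DCB, B->CCC, C->ABC, D->CAA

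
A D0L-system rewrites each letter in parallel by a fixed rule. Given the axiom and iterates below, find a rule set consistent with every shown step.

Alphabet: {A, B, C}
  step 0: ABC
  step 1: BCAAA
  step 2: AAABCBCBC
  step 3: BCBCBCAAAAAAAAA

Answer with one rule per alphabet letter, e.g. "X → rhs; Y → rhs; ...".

A->BC, B->AA, C->A

  step 2 ⇒ step 3: AAABCBCBC ⇒ BC·BC·BC·AA·A·AA·A·AA·A
    A ↦ BC
    B ↦ AA
    C ↦ A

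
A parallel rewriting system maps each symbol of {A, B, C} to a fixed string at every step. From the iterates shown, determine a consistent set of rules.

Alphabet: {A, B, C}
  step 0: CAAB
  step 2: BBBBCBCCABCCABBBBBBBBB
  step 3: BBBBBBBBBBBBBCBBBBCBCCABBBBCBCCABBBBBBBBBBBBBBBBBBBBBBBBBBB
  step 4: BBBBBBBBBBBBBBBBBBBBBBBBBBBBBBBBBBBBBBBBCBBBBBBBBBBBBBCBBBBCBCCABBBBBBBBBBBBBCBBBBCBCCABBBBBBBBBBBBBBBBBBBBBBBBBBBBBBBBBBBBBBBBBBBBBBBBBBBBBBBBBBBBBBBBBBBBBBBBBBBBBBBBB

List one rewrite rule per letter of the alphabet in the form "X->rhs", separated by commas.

  step 3 ⇒ step 4: BBBBBBBBBBBBBCBBBBCBCCABBBBCBCCABBBBBBBBBBBBBBBBBBBBBBBBBBB ⇒ BBB·BBB·BBB·BBB·BBB·BBB·BBB·BBB·BBB·BBB·BBB·BBB·BBB·BC·BBB·BBB·BBB·BBB·BC·BBB·BC·BC·CA·BBB·BBB·BBB·BBB·BC·BBB·BC·BC·CA·BBB·BBB·BBB·BBB·BBB·BBB·BBB·BBB·BBB·BBB·BBB·BBB·BBB·BBB·BBB·BBB·BBB·BBB·BBB·BBB·BBB·BBB·BBB·BBB·BBB·BBB·BBB
    A ↦ CA
    B ↦ BBB
    C ↦ BC

A->CA, B->BBB, C->BC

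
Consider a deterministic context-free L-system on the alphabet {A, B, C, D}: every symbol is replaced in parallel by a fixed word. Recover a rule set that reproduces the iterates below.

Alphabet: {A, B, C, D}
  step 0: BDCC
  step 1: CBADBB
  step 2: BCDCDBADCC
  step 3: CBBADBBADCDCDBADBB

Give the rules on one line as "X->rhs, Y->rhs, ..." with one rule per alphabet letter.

  step 2 ⇒ step 3: BCDCDBADCC ⇒ C·B·BAD·B·BAD·C·DCD·BAD·B·B
    A ↦ DCD
    B ↦ C
    C ↦ B
    D ↦ BAD

A->DCD, B->C, C->B, D->BAD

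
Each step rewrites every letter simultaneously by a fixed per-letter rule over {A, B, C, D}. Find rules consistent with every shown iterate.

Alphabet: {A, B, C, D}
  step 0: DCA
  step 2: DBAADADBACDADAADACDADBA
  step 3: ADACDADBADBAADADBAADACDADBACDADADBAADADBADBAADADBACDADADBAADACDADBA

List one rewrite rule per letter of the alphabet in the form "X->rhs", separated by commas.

  step 2 ⇒ step 3: DBAADADBACDADAADACDADBA ⇒ ADA·CDA·DBA·DBA·ADA·DBA·ADA·CDA·DBA·CD·ADA·DBA·ADA·DBA·DBA·ADA·DBA·CD·ADA·DBA·ADA·CDA·DBA
    A ↦ DBA
    B ↦ CDA
    C ↦ CD
    D ↦ ADA

A->DBA, B->CDA, C->CD, D->ADA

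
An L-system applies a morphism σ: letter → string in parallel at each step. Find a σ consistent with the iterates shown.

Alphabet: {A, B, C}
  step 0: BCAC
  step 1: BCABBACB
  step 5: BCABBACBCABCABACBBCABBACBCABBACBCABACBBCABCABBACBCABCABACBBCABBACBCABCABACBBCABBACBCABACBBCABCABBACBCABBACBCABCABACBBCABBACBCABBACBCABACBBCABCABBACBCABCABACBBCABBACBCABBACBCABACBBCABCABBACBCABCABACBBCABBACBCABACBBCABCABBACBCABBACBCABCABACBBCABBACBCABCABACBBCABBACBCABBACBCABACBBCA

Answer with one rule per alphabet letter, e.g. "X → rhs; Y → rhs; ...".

A->BAC, B->BCA, C->B

  step 0 ⇒ step 1: BCAC ⇒ BCA·B·BAC·B
    A ↦ BAC
    B ↦ BCA
    C ↦ B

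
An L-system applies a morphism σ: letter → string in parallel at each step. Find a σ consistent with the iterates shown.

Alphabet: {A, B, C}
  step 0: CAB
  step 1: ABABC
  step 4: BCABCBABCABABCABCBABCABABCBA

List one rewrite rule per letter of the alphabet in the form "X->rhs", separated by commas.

A->BA, B->BC, C->A

  step 0 ⇒ step 1: CAB ⇒ A·BA·BC
    A ↦ BA
    B ↦ BC
    C ↦ A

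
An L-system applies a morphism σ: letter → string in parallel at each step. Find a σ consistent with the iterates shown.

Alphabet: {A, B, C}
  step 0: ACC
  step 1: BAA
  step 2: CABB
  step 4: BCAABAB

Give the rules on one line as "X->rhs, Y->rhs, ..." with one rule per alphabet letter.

  step 1 ⇒ step 2: BAA ⇒ CA·B·B
    A ↦ B
    B ↦ CA
  step 0 ⇒ step 1: ACC ⇒ B·A·A
    C ↦ A

A->B, B->CA, C->A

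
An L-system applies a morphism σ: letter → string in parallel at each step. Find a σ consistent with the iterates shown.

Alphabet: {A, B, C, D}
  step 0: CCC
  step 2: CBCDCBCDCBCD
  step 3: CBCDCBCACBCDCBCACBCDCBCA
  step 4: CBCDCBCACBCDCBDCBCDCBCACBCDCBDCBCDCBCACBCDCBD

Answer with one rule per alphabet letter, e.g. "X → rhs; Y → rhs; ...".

  step 3 ⇒ step 4: CBCDCBCACBCDCBCACBCDCBCA ⇒ CB·CD·CB·CA·CB·CD·CB·D·CB·CD·CB·CA·CB·CD·CB·D·CB·CD·CB·CA·CB·CD·CB·D
    A ↦ D
    B ↦ CD
    C ↦ CB
    D ↦ CA

A->D, B->CD, C->CB, D->CA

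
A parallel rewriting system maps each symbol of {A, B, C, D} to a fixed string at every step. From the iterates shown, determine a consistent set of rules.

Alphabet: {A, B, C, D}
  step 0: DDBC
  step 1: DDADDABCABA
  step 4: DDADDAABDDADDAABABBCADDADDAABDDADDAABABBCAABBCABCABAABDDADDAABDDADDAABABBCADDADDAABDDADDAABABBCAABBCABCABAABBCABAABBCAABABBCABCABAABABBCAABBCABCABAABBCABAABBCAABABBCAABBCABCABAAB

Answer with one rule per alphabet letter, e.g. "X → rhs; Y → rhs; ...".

A->AB, B->BCA, C->BA, D->DDA

  step 0 ⇒ step 1: DDBC ⇒ DDA·DDA·BCA·BA
    B ↦ BCA
    C ↦ BA
    D ↦ DDA
    A ↦ AB  (constrained at step 1)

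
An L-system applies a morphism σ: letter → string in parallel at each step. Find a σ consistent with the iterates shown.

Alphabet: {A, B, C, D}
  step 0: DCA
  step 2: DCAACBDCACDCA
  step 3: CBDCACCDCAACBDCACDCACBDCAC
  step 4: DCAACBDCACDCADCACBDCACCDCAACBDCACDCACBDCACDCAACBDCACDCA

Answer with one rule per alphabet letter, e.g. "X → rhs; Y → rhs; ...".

A->C, B->A, C->DCA, D->CB

  step 3 ⇒ step 4: CBDCACCDCAACBDCACDCACBDCAC ⇒ DCA·A·CB·DCA·C·DCA·DCA·CB·DCA·C·C·DCA·A·CB·DCA·C·DCA·CB·DCA·C·DCA·A·CB·DCA·C·DCA
    A ↦ C
    B ↦ A
    C ↦ DCA
    D ↦ CB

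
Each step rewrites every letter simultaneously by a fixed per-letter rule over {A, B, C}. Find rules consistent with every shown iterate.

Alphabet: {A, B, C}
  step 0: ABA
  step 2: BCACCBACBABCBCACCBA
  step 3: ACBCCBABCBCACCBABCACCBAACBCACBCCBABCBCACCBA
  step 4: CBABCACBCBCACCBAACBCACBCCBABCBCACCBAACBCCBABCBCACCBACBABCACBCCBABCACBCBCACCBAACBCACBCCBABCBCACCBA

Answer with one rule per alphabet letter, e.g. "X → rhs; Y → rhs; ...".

  step 3 ⇒ step 4: ACBCCBABCBCACCBABCACCBAACBCACBCCBABCBCACCBA ⇒ CBA·BC·AC·BC·BC·AC·CBA·AC·BC·AC·BC·CBA·BC·BC·AC·CBA·AC·BC·CBA·BC·BC·AC·CBA·CBA·BC·AC·BC·CBA·BC·AC·BC·BC·AC·CBA·AC·BC·AC·BC·CBA·BC·BC·AC·CBA
    A ↦ CBA
    B ↦ AC
    C ↦ BC

A->CBA, B->AC, C->BC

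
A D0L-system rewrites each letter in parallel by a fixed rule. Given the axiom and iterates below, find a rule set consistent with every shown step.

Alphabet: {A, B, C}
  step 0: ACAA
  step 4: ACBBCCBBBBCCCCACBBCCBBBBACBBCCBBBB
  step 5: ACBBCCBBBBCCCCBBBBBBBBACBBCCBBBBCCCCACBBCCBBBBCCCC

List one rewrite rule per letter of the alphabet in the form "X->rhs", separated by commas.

A->AC, B->C, C->BB

  step 4 ⇒ step 5: ACBBCCBBBBCCCCACBBCCBBBBACBBCCBBBB ⇒ AC·BB·C·C·BB·BB·C·C·C·C·BB·BB·BB·BB·AC·BB·C·C·BB·BB·C·C·C·C·AC·BB·C·C·BB·BB·C·C·C·C
    A ↦ AC
    B ↦ C
    C ↦ BB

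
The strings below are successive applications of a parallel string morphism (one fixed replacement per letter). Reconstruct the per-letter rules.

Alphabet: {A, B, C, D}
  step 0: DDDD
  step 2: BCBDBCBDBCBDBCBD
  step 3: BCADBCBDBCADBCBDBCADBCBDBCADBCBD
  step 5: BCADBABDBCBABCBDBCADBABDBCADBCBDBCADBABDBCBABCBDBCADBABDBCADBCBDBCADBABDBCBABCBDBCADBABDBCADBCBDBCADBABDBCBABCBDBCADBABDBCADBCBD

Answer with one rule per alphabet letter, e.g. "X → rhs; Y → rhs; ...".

  step 2 ⇒ step 3: BCBDBCBDBCBDBCBD ⇒ BC·AD·BC·BD·BC·AD·BC·BD·BC·AD·BC·BD·BC·AD·BC·BD
    B ↦ BC
    C ↦ AD
    D ↦ BD
    A ↦ BA  (constrained at step 3)

A->BA, B->BC, C->AD, D->BD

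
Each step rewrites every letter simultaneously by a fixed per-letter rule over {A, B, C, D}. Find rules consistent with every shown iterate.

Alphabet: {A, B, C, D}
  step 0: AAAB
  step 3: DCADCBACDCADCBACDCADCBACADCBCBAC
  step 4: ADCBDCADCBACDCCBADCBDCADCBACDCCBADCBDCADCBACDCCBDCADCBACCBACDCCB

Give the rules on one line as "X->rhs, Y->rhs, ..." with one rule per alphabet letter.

  step 3 ⇒ step 4: DCADCBACDCADCBACDCADCBACADCBCBAC ⇒ AD·CB·DC·AD·CB·AC·DC·CB·AD·CB·DC·AD·CB·AC·DC·CB·AD·CB·DC·AD·CB·AC·DC·CB·DC·AD·CB·AC·CB·AC·DC·CB
    A ↦ DC
    B ↦ AC
    C ↦ CB
    D ↦ AD

A->DC, B->AC, C->CB, D->AD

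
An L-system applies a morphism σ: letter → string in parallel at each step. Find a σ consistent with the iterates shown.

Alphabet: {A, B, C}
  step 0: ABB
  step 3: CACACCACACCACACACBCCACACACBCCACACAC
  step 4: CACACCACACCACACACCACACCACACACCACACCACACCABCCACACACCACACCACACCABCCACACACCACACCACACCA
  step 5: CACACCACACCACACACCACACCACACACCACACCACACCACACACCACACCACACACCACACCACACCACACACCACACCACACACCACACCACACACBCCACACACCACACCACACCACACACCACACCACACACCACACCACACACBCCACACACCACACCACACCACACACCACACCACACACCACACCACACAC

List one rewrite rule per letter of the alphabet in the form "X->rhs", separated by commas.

A->CAC, B->BC, C->CA

  step 4 ⇒ step 5: CACACCACACCACACACCACACCACACACCACACCACACCABCCACACACCACACCACACCABCCACACACCACACCACACCA ⇒ CA·CAC·CA·CAC·CA·CA·CAC·CA·CAC·CA·CA·CAC·CA·CAC·CA·CAC·CA·CA·CAC·CA·CAC·CA·CA·CAC·CA·CAC·CA·CAC·CA·CA·CAC·CA·CAC·CA·CA·CAC·CA·CAC·CA·CA·CAC·BC·CA·CA·CAC·CA·CAC·CA·CAC·CA·CA·CAC·CA·CAC·CA·CA·CAC·CA·CAC·CA·CA·CAC·BC·CA·CA·CAC·CA·CAC·CA·CAC·CA·CA·CAC·CA·CAC·CA·CA·CAC·CA·CAC·CA·CA·CAC
    A ↦ CAC
    B ↦ BC
    C ↦ CA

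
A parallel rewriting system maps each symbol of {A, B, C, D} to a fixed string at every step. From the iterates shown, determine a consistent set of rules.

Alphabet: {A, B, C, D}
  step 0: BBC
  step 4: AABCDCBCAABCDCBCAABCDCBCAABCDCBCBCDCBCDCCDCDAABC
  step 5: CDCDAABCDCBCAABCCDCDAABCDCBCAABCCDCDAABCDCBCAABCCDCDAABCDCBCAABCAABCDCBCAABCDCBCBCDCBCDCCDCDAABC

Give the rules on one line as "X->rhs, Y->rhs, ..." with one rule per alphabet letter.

A->CD, B->AA, C->BC, D->DC

  step 4 ⇒ step 5: AABCDCBCAABCDCBCAABCDCBCAABCDCBCBCDCBCDCCDCDAABC ⇒ CD·CD·AA·BC·DC·BC·AA·BC·CD·CD·AA·BC·DC·BC·AA·BC·CD·CD·AA·BC·DC·BC·AA·BC·CD·CD·AA·BC·DC·BC·AA·BC·AA·BC·DC·BC·AA·BC·DC·BC·BC·DC·BC·DC·CD·CD·AA·BC
    A ↦ CD
    B ↦ AA
    C ↦ BC
    D ↦ DC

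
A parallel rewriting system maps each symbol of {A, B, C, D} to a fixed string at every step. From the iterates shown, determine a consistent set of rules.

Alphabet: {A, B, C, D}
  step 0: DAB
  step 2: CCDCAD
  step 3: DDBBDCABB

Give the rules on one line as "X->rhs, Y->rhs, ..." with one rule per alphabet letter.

  step 2 ⇒ step 3: CCDCAD ⇒ D·D·BB·D·CA·BB
    A ↦ CA
    C ↦ D
    D ↦ BB
    B ↦ C  (constrained at step 0)

A->CA, B->C, C->D, D->BB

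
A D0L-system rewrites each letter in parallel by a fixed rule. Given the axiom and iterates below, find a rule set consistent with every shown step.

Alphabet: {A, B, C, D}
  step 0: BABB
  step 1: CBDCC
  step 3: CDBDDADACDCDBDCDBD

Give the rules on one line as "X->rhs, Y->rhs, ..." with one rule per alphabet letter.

  step 0 ⇒ step 1: BABB ⇒ C·BD·C·C
    A ↦ BD
    B ↦ C
    C ↦ DA  (constrained at step 1)
    D ↦ CD  (constrained at step 1)

A->BD, B->C, C->DA, D->CD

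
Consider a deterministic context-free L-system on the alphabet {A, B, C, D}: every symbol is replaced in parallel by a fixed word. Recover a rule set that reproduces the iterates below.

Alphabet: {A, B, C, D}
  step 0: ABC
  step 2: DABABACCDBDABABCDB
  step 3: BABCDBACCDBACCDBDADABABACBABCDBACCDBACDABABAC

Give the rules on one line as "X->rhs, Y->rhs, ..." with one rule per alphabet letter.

  step 2 ⇒ step 3: DABABACCDBDABABCDB ⇒ BAB·CDB·AC·CDB·AC·CDB·DA·DA·BAB·AC·BAB·CDB·AC·CDB·AC·DA·BAB·AC
    A ↦ CDB
    B ↦ AC
    C ↦ DA
    D ↦ BAB

A->CDB, B->AC, C->DA, D->BAB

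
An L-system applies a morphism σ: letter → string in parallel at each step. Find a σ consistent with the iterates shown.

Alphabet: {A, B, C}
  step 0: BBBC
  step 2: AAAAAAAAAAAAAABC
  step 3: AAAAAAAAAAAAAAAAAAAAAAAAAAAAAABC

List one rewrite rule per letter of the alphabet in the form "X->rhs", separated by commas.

  step 2 ⇒ step 3: AAAAAAAAAAAAAABC ⇒ AA·AA·AA·AA·AA·AA·AA·AA·AA·AA·AA·AA·AA·AA·AA·BC
    A ↦ AA
    B ↦ AA
    C ↦ BC

A->AA, B->AA, C->BC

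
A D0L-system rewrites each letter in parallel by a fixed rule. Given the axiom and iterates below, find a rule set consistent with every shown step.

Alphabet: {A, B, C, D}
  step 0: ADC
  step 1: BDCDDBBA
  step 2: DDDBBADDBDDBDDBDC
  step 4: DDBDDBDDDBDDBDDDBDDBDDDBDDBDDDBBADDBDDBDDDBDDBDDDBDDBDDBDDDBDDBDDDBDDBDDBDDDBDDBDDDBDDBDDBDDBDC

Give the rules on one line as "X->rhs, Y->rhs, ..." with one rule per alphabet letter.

  step 1 ⇒ step 2: BDCDDBBA ⇒ D·DDB·BA·DDB·DDB·D·D·BDC
    A ↦ BDC
    B ↦ D
    C ↦ BA
    D ↦ DDB

A->BDC, B->D, C->BA, D->DDB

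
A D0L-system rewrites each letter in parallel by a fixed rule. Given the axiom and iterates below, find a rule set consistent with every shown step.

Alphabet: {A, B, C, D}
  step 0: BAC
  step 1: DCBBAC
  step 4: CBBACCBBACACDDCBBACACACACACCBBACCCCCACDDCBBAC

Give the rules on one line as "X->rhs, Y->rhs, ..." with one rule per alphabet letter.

  step 0 ⇒ step 1: BAC ⇒ D·CBB·AC
    A ↦ CBB
    B ↦ D
    C ↦ AC
    D ↦ CC  (constrained at step 1)

A->CBB, B->D, C->AC, D->CC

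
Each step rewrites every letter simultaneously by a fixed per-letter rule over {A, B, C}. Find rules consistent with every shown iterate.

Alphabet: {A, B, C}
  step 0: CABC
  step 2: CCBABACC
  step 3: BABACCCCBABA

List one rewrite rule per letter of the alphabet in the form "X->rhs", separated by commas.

  step 2 ⇒ step 3: CCBABACC ⇒ BA·BA·C·C·C·C·BA·BA
    A ↦ C
    B ↦ C
    C ↦ BA

A->C, B->C, C->BA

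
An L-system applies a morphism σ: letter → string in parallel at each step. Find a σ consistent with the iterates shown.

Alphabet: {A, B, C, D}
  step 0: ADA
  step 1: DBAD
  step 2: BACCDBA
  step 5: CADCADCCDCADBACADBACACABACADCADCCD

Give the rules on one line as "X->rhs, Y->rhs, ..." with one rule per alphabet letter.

  step 1 ⇒ step 2: DBAD ⇒ BA·CC·D·BA
    A ↦ D
    B ↦ CC
    D ↦ BA
    C ↦ CA  (constrained at step 2)

A->D, B->CC, C->CA, D->BA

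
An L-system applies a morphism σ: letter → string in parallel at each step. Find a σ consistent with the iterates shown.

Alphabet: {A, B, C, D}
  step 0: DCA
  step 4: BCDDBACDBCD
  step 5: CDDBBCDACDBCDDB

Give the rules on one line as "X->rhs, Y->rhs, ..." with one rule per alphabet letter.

A->AC, B->CD, C->D, D->B

  step 4 ⇒ step 5: BCDDBACDBCD ⇒ CD·D·B·B·CD·AC·D·B·CD·D·B
    A ↦ AC
    B ↦ CD
    C ↦ D
    D ↦ B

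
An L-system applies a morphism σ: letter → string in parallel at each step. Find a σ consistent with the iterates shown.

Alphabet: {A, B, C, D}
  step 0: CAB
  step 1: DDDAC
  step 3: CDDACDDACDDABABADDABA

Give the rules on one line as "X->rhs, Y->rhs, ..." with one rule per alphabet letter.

A->DDA, B->C, C->D, D->BA

  step 0 ⇒ step 1: CAB ⇒ D·DDA·C
    A ↦ DDA
    B ↦ C
    C ↦ D
    D ↦ BA  (constrained at step 1)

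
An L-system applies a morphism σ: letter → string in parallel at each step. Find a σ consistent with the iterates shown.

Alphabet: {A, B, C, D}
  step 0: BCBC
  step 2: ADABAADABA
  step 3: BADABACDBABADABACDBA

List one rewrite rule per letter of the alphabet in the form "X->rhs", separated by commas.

A->BA, B->CD, C->A, D->DA

  step 2 ⇒ step 3: ADABAADABA ⇒ BA·DA·BA·CD·BA·BA·DA·BA·CD·BA
    A ↦ BA
    B ↦ CD
    D ↦ DA
    C ↦ A  (constrained at step 0)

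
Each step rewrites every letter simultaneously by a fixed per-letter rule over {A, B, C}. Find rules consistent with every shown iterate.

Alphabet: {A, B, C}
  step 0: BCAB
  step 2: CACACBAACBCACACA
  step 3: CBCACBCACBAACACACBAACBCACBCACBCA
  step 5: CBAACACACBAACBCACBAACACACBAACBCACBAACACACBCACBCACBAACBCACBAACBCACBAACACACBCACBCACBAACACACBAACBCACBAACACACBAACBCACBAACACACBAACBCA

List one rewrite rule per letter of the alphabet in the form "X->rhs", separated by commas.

A->CA, B->AA, C->CB

  step 2 ⇒ step 3: CACACBAACBCACACA ⇒ CB·CA·CB·CA·CB·AA·CA·CA·CB·AA·CB·CA·CB·CA·CB·CA
    A ↦ CA
    B ↦ AA
    C ↦ CB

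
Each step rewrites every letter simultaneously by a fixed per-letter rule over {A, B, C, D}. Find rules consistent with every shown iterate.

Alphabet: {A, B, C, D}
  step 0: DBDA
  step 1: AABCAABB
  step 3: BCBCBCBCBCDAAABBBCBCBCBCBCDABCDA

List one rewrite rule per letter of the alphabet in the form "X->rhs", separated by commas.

  step 0 ⇒ step 1: DBDA ⇒ AA·BC·AA·BB
    A ↦ BB
    B ↦ BC
    D ↦ AA
    C ↦ DA  (constrained at step 1)

A->BB, B->BC, C->DA, D->AA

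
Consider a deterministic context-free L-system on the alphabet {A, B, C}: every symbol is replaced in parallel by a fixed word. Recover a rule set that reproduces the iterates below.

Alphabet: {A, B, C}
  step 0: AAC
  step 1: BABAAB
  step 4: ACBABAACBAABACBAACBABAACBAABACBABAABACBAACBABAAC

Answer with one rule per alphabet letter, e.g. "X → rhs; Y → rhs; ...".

  step 0 ⇒ step 1: AAC ⇒ BA·BA·AB
    A ↦ BA
    C ↦ AB
    B ↦ AC  (constrained at step 1)

A->BA, B->AC, C->AB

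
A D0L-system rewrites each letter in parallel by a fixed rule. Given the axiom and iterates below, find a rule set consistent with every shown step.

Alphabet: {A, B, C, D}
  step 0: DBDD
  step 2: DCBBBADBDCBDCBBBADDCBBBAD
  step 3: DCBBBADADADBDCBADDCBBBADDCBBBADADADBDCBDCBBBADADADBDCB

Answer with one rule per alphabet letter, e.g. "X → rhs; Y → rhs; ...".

A->B, B->AD, C->BB, D->DCB

  step 2 ⇒ step 3: DCBBBADBDCBDCBBBADDCBBBAD ⇒ DCB·BB·AD·AD·AD·B·DCB·AD·DCB·BB·AD·DCB·BB·AD·AD·AD·B·DCB·DCB·BB·AD·AD·AD·B·DCB
    A ↦ B
    B ↦ AD
    C ↦ BB
    D ↦ DCB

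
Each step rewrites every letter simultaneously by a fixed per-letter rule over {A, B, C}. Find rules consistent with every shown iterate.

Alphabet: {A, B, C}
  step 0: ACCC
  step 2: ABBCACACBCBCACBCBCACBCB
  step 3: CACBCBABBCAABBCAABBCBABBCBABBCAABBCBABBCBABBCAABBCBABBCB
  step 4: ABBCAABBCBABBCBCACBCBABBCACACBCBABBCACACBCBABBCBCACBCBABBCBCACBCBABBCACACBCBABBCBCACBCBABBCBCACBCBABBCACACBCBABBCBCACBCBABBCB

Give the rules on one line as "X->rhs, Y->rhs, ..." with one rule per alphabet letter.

A->CA, B->CB, C->ABB

  step 3 ⇒ step 4: CACBCBABBCAABBCAABBCBABBCBABBCAABBCBABBCBABBCAABBCBABBCB ⇒ ABB·CA·ABB·CB·ABB·CB·CA·CB·CB·ABB·CA·CA·CB·CB·ABB·CA·CA·CB·CB·ABB·CB·CA·CB·CB·ABB·CB·CA·CB·CB·ABB·CA·CA·CB·CB·ABB·CB·CA·CB·CB·ABB·CB·CA·CB·CB·ABB·CA·CA·CB·CB·ABB·CB·CA·CB·CB·ABB·CB
    A ↦ CA
    B ↦ CB
    C ↦ ABB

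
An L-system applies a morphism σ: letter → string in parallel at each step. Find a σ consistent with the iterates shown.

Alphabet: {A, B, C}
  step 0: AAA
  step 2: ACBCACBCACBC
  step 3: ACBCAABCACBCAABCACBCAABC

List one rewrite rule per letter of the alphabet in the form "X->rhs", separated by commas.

A->AC, B->AA, C->BC

  step 2 ⇒ step 3: ACBCACBCACBC ⇒ AC·BC·AA·BC·AC·BC·AA·BC·AC·BC·AA·BC
    A ↦ AC
    B ↦ AA
    C ↦ BC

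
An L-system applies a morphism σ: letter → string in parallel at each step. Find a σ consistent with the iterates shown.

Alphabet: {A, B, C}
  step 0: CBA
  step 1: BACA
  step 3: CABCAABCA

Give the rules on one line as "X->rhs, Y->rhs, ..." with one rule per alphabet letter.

A->CA, B->A, C->B

  step 0 ⇒ step 1: CBA ⇒ B·A·CA
    A ↦ CA
    B ↦ A
    C ↦ B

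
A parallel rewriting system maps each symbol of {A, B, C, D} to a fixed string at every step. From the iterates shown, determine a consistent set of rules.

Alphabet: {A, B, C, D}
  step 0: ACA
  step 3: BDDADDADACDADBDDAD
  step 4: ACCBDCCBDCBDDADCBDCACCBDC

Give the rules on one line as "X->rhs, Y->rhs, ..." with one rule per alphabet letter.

A->BD, B->A, C->DAD, D->C

  step 3 ⇒ step 4: BDDADDADACDADBDDAD ⇒ A·C·C·BD·C·C·BD·C·BD·DAD·C·BD·C·A·C·C·BD·C
    A ↦ BD
    B ↦ A
    C ↦ DAD
    D ↦ C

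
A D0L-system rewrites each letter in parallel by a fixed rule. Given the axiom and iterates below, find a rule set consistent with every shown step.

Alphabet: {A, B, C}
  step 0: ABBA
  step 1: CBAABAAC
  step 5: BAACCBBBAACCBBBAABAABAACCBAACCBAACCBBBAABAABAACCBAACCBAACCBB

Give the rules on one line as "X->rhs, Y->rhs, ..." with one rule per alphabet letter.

  step 0 ⇒ step 1: ABBA ⇒ C·BAA·BAA·C
    A ↦ C
    B ↦ BAA
    C ↦ B  (constrained at step 1)

A->C, B->BAA, C->B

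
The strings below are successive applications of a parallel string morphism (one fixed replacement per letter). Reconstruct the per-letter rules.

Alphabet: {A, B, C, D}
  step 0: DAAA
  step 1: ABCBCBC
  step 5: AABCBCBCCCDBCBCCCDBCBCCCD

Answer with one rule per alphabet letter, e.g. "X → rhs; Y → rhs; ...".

A->BC, B->CC, C->D, D->A

  step 0 ⇒ step 1: DAAA ⇒ A·BC·BC·BC
    A ↦ BC
    D ↦ A
    B ↦ CC  (constrained at step 1)
    C ↦ D  (constrained at step 1)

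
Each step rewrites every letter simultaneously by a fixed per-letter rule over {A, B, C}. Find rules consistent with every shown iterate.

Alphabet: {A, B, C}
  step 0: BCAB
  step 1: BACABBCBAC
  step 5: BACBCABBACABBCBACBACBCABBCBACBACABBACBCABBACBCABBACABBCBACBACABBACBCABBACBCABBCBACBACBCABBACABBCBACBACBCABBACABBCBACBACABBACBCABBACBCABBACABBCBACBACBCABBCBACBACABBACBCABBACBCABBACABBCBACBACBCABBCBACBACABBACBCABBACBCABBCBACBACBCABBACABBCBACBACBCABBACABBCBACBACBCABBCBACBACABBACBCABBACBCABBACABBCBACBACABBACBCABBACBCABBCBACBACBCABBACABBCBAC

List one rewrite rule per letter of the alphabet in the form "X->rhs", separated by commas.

  step 0 ⇒ step 1: BCAB ⇒ BAC·AB·BC·BAC
    A ↦ BC
    B ↦ BAC
    C ↦ AB

A->BC, B->BAC, C->AB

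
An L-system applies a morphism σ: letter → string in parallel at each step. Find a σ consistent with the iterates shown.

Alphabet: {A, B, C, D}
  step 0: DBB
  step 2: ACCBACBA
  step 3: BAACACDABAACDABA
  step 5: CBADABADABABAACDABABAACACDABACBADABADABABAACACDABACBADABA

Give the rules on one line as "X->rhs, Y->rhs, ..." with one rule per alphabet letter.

A->BA, B->DA, C->AC, D->C

  step 2 ⇒ step 3: ACCBACBA ⇒ BA·AC·AC·DA·BA·AC·DA·BA
    A ↦ BA
    B ↦ DA
    C ↦ AC
    D ↦ C  (constrained at step 0)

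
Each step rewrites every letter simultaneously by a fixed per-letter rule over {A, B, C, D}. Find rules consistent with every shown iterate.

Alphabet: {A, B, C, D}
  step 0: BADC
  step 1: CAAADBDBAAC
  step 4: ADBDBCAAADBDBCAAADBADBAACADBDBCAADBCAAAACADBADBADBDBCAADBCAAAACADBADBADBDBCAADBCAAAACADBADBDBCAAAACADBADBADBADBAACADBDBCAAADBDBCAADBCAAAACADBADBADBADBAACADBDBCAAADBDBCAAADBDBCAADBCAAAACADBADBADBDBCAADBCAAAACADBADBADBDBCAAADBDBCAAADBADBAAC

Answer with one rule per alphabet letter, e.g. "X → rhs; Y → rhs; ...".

  step 0 ⇒ step 1: BADC ⇒ CAA·ADB·DB·AAC
    A ↦ ADB
    B ↦ CAA
    C ↦ AAC
    D ↦ DB

A->ADB, B->CAA, C->AAC, D->DB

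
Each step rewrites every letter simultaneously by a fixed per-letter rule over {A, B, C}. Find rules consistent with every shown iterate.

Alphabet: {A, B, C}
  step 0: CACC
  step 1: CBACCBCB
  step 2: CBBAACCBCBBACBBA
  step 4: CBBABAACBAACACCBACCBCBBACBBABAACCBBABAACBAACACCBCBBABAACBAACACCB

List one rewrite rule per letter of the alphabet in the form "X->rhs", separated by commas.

  step 1 ⇒ step 2: CBACCBCB ⇒ CB·BA·AC·CB·CB·BA·CB·BA
    A ↦ AC
    B ↦ BA
    C ↦ CB

A->AC, B->BA, C->CB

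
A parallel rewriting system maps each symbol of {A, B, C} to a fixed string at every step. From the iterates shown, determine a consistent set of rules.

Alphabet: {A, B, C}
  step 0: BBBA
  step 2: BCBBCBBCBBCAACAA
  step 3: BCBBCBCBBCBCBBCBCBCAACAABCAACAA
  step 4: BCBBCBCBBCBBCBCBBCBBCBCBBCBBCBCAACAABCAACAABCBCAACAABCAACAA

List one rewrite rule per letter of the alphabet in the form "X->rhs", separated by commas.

A->CAA, B->BC, C->B

  step 3 ⇒ step 4: BCBBCBCBBCBCBBCBCBCAACAABCAACAA ⇒ BC·B·BC·BC·B·BC·B·BC·BC·B·BC·B·BC·BC·B·BC·B·BC·B·CAA·CAA·B·CAA·CAA·BC·B·CAA·CAA·B·CAA·CAA
    A ↦ CAA
    B ↦ BC
    C ↦ B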